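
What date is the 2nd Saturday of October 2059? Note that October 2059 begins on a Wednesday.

October 2059 begins on a Wednesday, so the first Saturday is October 4 (3 days later).
The 2nd Saturday is 1 weeks later: 4 + 7 = 11.

2059-10-11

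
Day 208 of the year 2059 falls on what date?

July 27, 2059

January has 31 days (208 − 31 = 177 remain).
February has 28 days (177 − 28 = 149 remain).
March has 31 days (149 − 31 = 118 remain).
April has 30 days (118 − 30 = 88 remain).
May has 31 days (88 − 31 = 57 remain).
June has 30 days (57 − 30 = 27 remain).
27 into July → July 27.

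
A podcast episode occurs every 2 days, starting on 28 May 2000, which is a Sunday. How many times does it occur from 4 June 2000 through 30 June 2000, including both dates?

13

Occurrences land 2·i days after 28 May 2000 for i = 0, 1, 2, …
4 June 2000 is 7 days after the start; 7 ÷ 2 = 3 remainder 1; since the remainder is 1, round up to i = 4. First occurrence in the window: #5 on 5 June 2000 (4×2 = 8 days in).
30 June 2000 is 33 days after the start; 33 ÷ 2 = 16 remainder 1. Last occurrence in the window: #17 on 29 June 2000.
Occurrences #5 through #17: 13 in total.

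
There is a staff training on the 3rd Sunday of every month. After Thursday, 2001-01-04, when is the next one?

2001-01-21

January 2001 starts on a Monday; its first Sunday is the 7th, so the 3rd Sunday is the 21st — 2001-01-21.
2001-01-21 is after 2001-01-04, so that is the next one.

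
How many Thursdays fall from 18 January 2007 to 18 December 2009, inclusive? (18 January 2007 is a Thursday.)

153

18 January 2007 is a Thursday; the first Thursday on or after it is 18 January 2007.
From 18 January 2007 to 18 December 2009: 347 + 366 + 352 = 1065 days (rest of 2007, 2008, to 18 December 2009 in 2009).
1065 ÷ 7 = 152 full weeks with remainder 1, so 152 more Thursdays after the first → 153.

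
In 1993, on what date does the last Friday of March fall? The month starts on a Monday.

March 26, 1993

March 1993 begins on a Monday, so the first Friday is March 5 (4 days later).
March 1993 has 31 days. Adding weeks: 5, 12, 19, 26 — the last one ≤ 31 is the 26th.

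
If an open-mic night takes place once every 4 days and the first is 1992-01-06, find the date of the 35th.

1992-05-21

The 35th occurrence is 34 intervals after the first: 34 × 4 = 136 days after 1992-01-06.
January has 31 days — 25 days to the end of January leaves 111.
February has 29 days (82 left).
March has 31 days (51 left).
April has 30 days (21 left).
21 days into May → 1992-05-21.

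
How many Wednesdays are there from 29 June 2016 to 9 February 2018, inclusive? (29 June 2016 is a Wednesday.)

29 June 2016 is a Wednesday; the first Wednesday on or after it is 29 June 2016.
From 29 June 2016 to 9 February 2018: 185 + 365 + 40 = 590 days (rest of 2016, 2017, to 9 February 2018 in 2018).
590 ÷ 7 = 84 full weeks with remainder 2, so 84 more Wednesdays after the first → 85.

85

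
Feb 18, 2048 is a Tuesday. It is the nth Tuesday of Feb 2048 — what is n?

Day 18 falls in week ⌈18/7⌉ of the month.
Days 1–7 hold the 1st Tuesday, 8–14 the 2nd, 15–21 the 3rd, 22–28 the 4th, 29–31 the 5th.
18 is in the range for the 3rd.

3rd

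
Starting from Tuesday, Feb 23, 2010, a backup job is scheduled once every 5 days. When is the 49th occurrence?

The 49th occurrence is 48 intervals after the first: 48 × 5 = 240 days after Feb 23, 2010.
Feb has 28 days — 5 days to the end of Feb leaves 235.
Mar has 31 days (204 left).
Apr has 30 days (174 left).
May has 31 days (143 left).
Jun has 30 days (113 left).
Jul has 31 days (82 left).
Aug has 31 days (51 left).
Sep has 30 days (21 left).
21 days into Oct → Oct 21, 2010.

Oct 21, 2010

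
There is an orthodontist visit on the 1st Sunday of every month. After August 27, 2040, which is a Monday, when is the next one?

September 2, 2040

August 2040 starts on a Wednesday, so its 1st Sunday is August 5, 2040 (4 days in).
That is not after August 27, 2040, so look at September 2040.
September 2040 starts on a Saturday, so its 1st Sunday is September 2, 2040 (1 day in).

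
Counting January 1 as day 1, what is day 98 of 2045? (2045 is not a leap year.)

8 April 2045

January has 31 days (98 − 31 = 67 remain).
February has 28 days (67 − 28 = 39 remain).
March has 31 days (39 − 31 = 8 remain).
8 into April → April 8.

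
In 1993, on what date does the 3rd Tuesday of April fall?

April 20, 1993

April 1993 begins on a Thursday, so the first Tuesday is April 6 (5 days later).
The 3rd Tuesday is 2 weeks later: 6 + 14 = 20.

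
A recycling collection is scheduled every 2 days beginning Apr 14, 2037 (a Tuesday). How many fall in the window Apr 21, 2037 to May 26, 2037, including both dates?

Occurrences land 2·i days after Apr 14, 2037 for i = 0, 1, 2, …
Apr 21, 2037 is 7 days after the start; 7 ÷ 2 = 3 remainder 1; since the remainder is 1, round up to i = 4. First occurrence in the window: #5 on Apr 22, 2037 (4×2 = 8 days in).
May 26, 2037 is 42 days after the start; 42 ÷ 2 = 21 remainder 0. Last occurrence in the window: #22 on May 26, 2037.
Occurrences #5 through #22: 18 in total.

18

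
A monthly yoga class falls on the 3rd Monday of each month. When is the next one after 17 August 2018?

20 August 2018

August 2018 starts on a Wednesday; its first Monday is the 6th, so the 3rd Monday is the 20th — 20 August 2018.
20 August 2018 is after 17 August 2018, so that is the next one.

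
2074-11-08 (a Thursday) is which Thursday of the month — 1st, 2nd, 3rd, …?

2nd

Day 8 falls in week ⌈8/7⌉ of the month.
Days 1–7 hold the 1st Thursday, 8–14 the 2nd, 15–21 the 3rd, 22–28 the 4th, 29–31 the 5th.
8 is in the range for the 2nd.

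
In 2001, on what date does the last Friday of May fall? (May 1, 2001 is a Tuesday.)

May 2001 begins on a Tuesday, so the first Friday is May 4 (3 days later).
May 2001 has 31 days. Adding weeks: 4, 11, 18, 25 — the last one ≤ 31 is the 25th.

May 25, 2001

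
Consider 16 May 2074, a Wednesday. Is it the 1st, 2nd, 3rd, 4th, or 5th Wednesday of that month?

3rd

Day 16 falls in week ⌈16/7⌉ of the month.
Days 1–7 hold the 1st Wednesday, 8–14 the 2nd, 15–21 the 3rd, 22–28 the 4th, 29–31 the 5th.
16 is in the range for the 3rd.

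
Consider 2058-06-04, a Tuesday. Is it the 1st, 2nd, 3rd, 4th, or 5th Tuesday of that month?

1st

Day 4 falls in week ⌈4/7⌉ of the month.
Days 1–7 hold the 1st Tuesday, 8–14 the 2nd, 15–21 the 3rd, 22–28 the 4th, 29–31 the 5th.
4 is in the range for the 1st.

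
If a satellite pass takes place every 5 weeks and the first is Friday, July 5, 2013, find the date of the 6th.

December 27, 2013

The 6th occurrence is 5 intervals after the first: 5 × 35 = 175 days after July 5, 2013.
July has 31 days — 26 days to the end of July leaves 149.
August has 31 days (118 left).
September has 30 days (88 left).
October has 31 days (57 left).
November has 30 days (27 left).
27 days into December → December 27, 2013.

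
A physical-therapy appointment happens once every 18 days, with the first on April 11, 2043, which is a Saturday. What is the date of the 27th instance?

July 22, 2044

The 27th occurrence is 26 intervals after the first: 26 × 18 = 468 days after April 11, 2043.
April has 30 days — 19 days to the end of April leaves 449.
From end of April to end of 2043 is 245 days (204 left).
January has 31 days (173 left).
February has 29 days (144 left).
March has 31 days (113 left).
April has 30 days (83 left).
May has 31 days (52 left).
June has 30 days (22 left).
22 days into July → July 22, 2044.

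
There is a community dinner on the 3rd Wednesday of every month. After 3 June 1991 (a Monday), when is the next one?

19 June 1991

June 1991 starts on a Saturday; its first Wednesday is the 5th, so the 3rd Wednesday is the 19th — 19 June 1991.
19 June 1991 is after 3 June 1991, so that is the next one.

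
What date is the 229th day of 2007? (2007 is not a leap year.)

Aug 17, 2007

Jan has 31 days (229 − 31 = 198 remain).
Feb has 28 days (198 − 28 = 170 remain).
Mar has 31 days (170 − 31 = 139 remain).
Apr has 30 days (139 − 30 = 109 remain).
May has 31 days (109 − 31 = 78 remain).
Jun has 30 days (78 − 30 = 48 remain).
Jul has 31 days (48 − 31 = 17 remain).
17 into Aug → Aug 17.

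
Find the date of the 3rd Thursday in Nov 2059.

The first Thursday of Nov 2059 is Nov 6.
The 3rd Thursday is 2 weeks later: 6 + 14 = 20.

Nov 20, 2059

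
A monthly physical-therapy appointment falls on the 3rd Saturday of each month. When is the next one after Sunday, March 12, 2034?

March 2034 starts on a Wednesday; its first Saturday is the 4th, so the 3rd Saturday is the 18th — March 18, 2034.
March 18, 2034 is after March 12, 2034, so that is the next one.

March 18, 2034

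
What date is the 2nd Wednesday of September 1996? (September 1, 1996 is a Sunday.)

September 1996 begins on a Sunday, so the first Wednesday is September 4 (3 days later).
The 2nd Wednesday is 1 weeks later: 4 + 7 = 11.

1996-09-11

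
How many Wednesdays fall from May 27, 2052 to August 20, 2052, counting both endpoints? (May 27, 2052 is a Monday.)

May 27, 2052 is a Monday; the first Wednesday on or after it is May 29, 2052 (2 days later).
From May 29, 2052 to August 20, 2052: 2 + 30 + 31 + 20 = 83 days (rest of May, June, July, August).
83 ÷ 7 = 11 full weeks with remainder 6, so 11 more Wednesdays after the first → 12.

12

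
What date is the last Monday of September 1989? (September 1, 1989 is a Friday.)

September 25, 1989

September 1989 begins on a Friday, so the first Monday is September 4 (3 days later).
September 1989 has 30 days. Adding weeks: 4, 11, 18, 25 — the last one ≤ 30 is the 25th.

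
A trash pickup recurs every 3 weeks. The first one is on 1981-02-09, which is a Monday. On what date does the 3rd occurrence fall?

1981-03-23

The 3rd occurrence is 2 intervals after the first: 2 × 21 = 42 days after 1981-02-09.
February has 28 days — 19 days to the end of February leaves 23.
23 days into March → 1981-03-23.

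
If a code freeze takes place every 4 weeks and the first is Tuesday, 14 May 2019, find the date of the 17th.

4 August 2020

The 17th occurrence is 16 intervals after the first: 16 × 28 = 448 days after 14 May 2019.
May has 31 days — 17 days to the end of May leaves 431.
From end of May to end of 2019 is 214 days (217 left).
January has 31 days (186 left).
February has 29 days (157 left).
March has 31 days (126 left).
April has 30 days (96 left).
May has 31 days (65 left).
June has 30 days (35 left).
July has 31 days (4 left).
4 days into August → 4 August 2020.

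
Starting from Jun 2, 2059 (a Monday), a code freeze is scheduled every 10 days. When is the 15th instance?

The 15th occurrence is 14 intervals after the first: 14 × 10 = 140 days after Jun 2, 2059.
Jun has 30 days — 28 days to the end of Jun leaves 112.
Jul has 31 days (81 left).
Aug has 31 days (50 left).
Sep has 30 days (20 left).
20 days into Oct → Oct 20, 2059.

Oct 20, 2059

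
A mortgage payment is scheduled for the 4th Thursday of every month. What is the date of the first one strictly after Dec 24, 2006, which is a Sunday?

Dec 28, 2006

Dec 2006 starts on a Friday; its first Thursday is the 7th, so the 4th Thursday is the 28th — Dec 28, 2006.
Dec 28, 2006 is after Dec 24, 2006, so that is the next one.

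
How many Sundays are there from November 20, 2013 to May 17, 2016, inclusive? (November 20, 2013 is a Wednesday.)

November 20, 2013 is a Wednesday; the first Sunday on or after it is November 24, 2013 (4 days later).
From November 24, 2013 to May 17, 2016: 37 + 365 + 365 + 138 = 905 days (rest of 2013, 2014, 2015, to May 17, 2016 in 2016).
905 ÷ 7 = 129 full weeks with remainder 2, so 129 more Sundays after the first → 130.

130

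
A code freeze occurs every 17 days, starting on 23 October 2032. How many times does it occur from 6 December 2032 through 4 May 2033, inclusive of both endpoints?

9

Occurrences land 17·i days after 23 October 2032 for i = 0, 1, 2, …
6 December 2032 is 44 days after the start; 44 ÷ 17 = 2 remainder 10; since the remainder is 10, round up to i = 3. First occurrence in the window: #4 on 13 December 2032 (3×17 = 51 days in).
4 May 2033 is 193 days after the start; 193 ÷ 17 = 11 remainder 6. Last occurrence in the window: #12 on 28 April 2033.
Occurrences #4 through #12: 9 in total.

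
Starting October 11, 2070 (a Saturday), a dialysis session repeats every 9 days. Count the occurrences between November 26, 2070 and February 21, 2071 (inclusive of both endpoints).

9

Occurrences land 9·i days after October 11, 2070 for i = 0, 1, 2, …
November 26, 2070 is 46 days after the start; 46 ÷ 9 = 5 remainder 1; since the remainder is 1, round up to i = 6. First occurrence in the window: #7 on December 4, 2070 (6×9 = 54 days in).
February 21, 2071 is 133 days after the start; 133 ÷ 9 = 14 remainder 7. Last occurrence in the window: #15 on February 14, 2071.
Occurrences #7 through #15: 9 in total.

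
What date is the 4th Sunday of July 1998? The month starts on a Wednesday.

1998-07-26

July 1998 begins on a Wednesday, so the first Sunday is July 5 (4 days later).
The 4th Sunday is 3 weeks later: 5 + 21 = 26.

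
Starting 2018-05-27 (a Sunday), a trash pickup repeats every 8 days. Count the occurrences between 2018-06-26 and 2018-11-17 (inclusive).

18

Occurrences land 8·i days after 2018-05-27 for i = 0, 1, 2, …
2018-06-26 is 30 days after the start; 30 ÷ 8 = 3 remainder 6; since the remainder is 6, round up to i = 4. First occurrence in the window: #5 on 2018-06-28 (4×8 = 32 days in).
2018-11-17 is 174 days after the start; 174 ÷ 8 = 21 remainder 6. Last occurrence in the window: #22 on 2018-11-11.
Occurrences #5 through #22: 18 in total.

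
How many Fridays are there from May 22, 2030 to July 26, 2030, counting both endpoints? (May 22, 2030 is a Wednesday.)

May 22, 2030 is a Wednesday; the first Friday on or after it is May 24, 2030 (2 days later).
From May 24, 2030 to July 26, 2030: 7 + 30 + 26 = 63 days (rest of May, June, July).
63 ÷ 7 = 9 full weeks with remainder 0, so 9 more Fridays after the first → 10.

10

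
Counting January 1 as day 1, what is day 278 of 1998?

1998-10-05

January has 31 days (278 − 31 = 247 remain).
February has 28 days (247 − 28 = 219 remain).
March has 31 days (219 − 31 = 188 remain).
April has 30 days (188 − 30 = 158 remain).
May has 31 days (158 − 31 = 127 remain).
June has 30 days (127 − 30 = 97 remain).
July has 31 days (97 − 31 = 66 remain).
August has 31 days (66 − 31 = 35 remain).
September has 30 days (35 − 30 = 5 remain).
5 into October → October 5.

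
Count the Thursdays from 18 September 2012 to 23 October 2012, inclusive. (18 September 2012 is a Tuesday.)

18 September 2012 is a Tuesday; the first Thursday on or after it is 20 September 2012 (2 days later).
From 20 September 2012 to 23 October 2012: 10 + 23 = 33 days (rest of September, October).
33 ÷ 7 = 4 full weeks with remainder 5, so 4 more Thursdays after the first → 5.

5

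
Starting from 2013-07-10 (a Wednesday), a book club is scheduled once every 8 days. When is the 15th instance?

2013-10-30

The 15th occurrence is 14 intervals after the first: 14 × 8 = 112 days after 2013-07-10.
July has 31 days — 21 days to the end of July leaves 91.
August has 31 days (60 left).
September has 30 days (30 left).
30 days into October → 2013-10-30.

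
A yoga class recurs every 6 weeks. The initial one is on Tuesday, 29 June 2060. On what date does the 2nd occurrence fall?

10 August 2060

The 2nd occurrence is 1 interval after the first: 1 × 42 = 42 days after 29 June 2060.
June has 30 days — 1 day to the end of June leaves 41.
July has 31 days (10 left).
10 days into August → 10 August 2060.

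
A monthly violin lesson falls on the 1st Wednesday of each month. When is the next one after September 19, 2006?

October 4, 2006

September 2006 starts on a Friday, so its 1st Wednesday is September 6, 2006 (5 days in).
That is not after September 19, 2006, so look at October 2006.
October 2006 starts on a Sunday, so its 1st Wednesday is October 4, 2006 (3 days in).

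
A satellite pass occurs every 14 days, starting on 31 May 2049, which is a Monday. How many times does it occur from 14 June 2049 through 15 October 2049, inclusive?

Occurrences land 14·i days after 31 May 2049 for i = 0, 1, 2, …
14 June 2049 is 14 days after the start; 14 ÷ 14 = 1 remainder 0. First occurrence in the window: #2 on 14 June 2049 (1×14 = 14 days in).
15 October 2049 is 137 days after the start; 137 ÷ 14 = 9 remainder 11. Last occurrence in the window: #10 on 4 October 2049.
Occurrences #2 through #10: 9 in total.

9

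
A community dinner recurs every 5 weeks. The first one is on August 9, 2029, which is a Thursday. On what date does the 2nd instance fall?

September 13, 2029

The 2nd occurrence is 1 interval after the first: 1 × 35 = 35 days after August 9, 2029.
August has 31 days — 22 days to the end of August leaves 13.
13 days into September → September 13, 2029.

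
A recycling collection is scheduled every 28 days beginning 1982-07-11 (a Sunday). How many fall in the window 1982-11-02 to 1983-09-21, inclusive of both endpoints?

Occurrences land 28·i days after 1982-07-11 for i = 0, 1, 2, …
1982-11-02 is 114 days after the start; 114 ÷ 28 = 4 remainder 2; since the remainder is 2, round up to i = 5. First occurrence in the window: #6 on 1982-11-28 (5×28 = 140 days in).
1983-09-21 is 437 days after the start; 437 ÷ 28 = 15 remainder 17. Last occurrence in the window: #16 on 1983-09-04.
Occurrences #6 through #16: 11 in total.

11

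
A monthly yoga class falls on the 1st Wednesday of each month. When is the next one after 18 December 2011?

December 2011 starts on a Thursday, so its 1st Wednesday is 7 December 2011 (6 days in).
That is not after 18 December 2011, so look at January 2012.
January 2012 starts on a Sunday, so its 1st Wednesday is 4 January 2012 (3 days in).

4 January 2012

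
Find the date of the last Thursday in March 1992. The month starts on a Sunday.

March 26, 1992

March 1992 begins on a Sunday, so the first Thursday is March 5 (4 days later).
March 1992 has 31 days. Adding weeks: 5, 12, 19, 26 — the last one ≤ 31 is the 26th.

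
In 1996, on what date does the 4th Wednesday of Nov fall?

Nov 27, 1996

Nov 1996 begins on a Friday, so the first Wednesday is Nov 6 (5 days later).
The 4th Wednesday is 3 weeks later: 6 + 21 = 27.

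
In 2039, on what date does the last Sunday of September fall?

25 September 2039

The first Sunday of September 2039 is September 4.
September 2039 has 30 days. Adding weeks: 4, 11, 18, 25 — the last one ≤ 30 is the 25th.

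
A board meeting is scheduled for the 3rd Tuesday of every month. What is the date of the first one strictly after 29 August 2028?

August 2028 starts on a Tuesday; its first Tuesday is the 1st, so the 3rd Tuesday is the 15th — 15 August 2028.
That is not after 29 August 2028, so look at September 2028.
September 2028 starts on a Friday; its first Tuesday is the 5th, so the 3rd Tuesday is the 19th — 19 September 2028.

19 September 2028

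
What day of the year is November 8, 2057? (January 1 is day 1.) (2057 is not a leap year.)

Days in months before November: 31 + 28 + 31 + 30 + 31 + 30 + 31 + 31 + 30 + 31 = 304.
Plus 8 days into November → day 312.

312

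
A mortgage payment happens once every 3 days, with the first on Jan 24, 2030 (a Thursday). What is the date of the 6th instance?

The 6th occurrence is 5 intervals after the first: 5 × 3 = 15 days after Jan 24, 2030.
Jan has 31 days — 7 days to the end of Jan leaves 8.
8 days into Feb → Feb 8, 2030.

Feb 8, 2030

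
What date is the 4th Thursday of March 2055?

The first Thursday of March 2055 is March 4.
The 4th Thursday is 3 weeks later: 4 + 21 = 25.

March 25, 2055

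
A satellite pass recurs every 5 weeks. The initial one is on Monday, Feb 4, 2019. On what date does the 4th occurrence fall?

May 20, 2019

The 4th occurrence is 3 intervals after the first: 3 × 35 = 105 days after Feb 4, 2019.
Feb has 28 days — 24 days to the end of Feb leaves 81.
Mar has 31 days (50 left).
Apr has 30 days (20 left).
20 days into May → May 20, 2019.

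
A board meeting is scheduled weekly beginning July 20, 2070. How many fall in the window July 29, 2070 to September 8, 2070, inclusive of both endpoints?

6

Occurrences land 7·i days after July 20, 2070 for i = 0, 1, 2, …
July 29, 2070 is 9 days after the start; 9 ÷ 7 = 1 remainder 2; since the remainder is 2, round up to i = 2. First occurrence in the window: #3 on August 3, 2070 (2×7 = 14 days in).
September 8, 2070 is 50 days after the start; 50 ÷ 7 = 7 remainder 1. Last occurrence in the window: #8 on September 7, 2070.
Occurrences #3 through #8: 6 in total.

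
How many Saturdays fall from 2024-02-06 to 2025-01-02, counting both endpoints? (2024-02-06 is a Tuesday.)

47

2024-02-06 is a Tuesday; the first Saturday on or after it is 2024-02-10 (4 days later).
From 2024-02-10 to 2025-01-02: 325 + 2 = 327 days (rest of 2024, to 2025-01-02 in 2025).
327 ÷ 7 = 46 full weeks with remainder 5, so 46 more Saturdays after the first → 47.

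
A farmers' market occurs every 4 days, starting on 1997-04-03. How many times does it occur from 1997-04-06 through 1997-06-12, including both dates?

Occurrences land 4·i days after 1997-04-03 for i = 0, 1, 2, …
1997-04-06 is 3 days after the start; 3 ÷ 4 = 0 remainder 3; since the remainder is 3, round up to i = 1. First occurrence in the window: #2 on 1997-04-07 (1×4 = 4 days in).
1997-06-12 is 70 days after the start; 70 ÷ 4 = 17 remainder 2. Last occurrence in the window: #18 on 1997-06-10.
Occurrences #2 through #18: 17 in total.

17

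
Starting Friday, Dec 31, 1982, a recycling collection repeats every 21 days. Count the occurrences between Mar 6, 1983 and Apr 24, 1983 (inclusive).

2

Occurrences land 21·i days after Dec 31, 1982 for i = 0, 1, 2, …
Mar 6, 1983 is 65 days after the start; 65 ÷ 21 = 3 remainder 2; since the remainder is 2, round up to i = 4. First occurrence in the window: #5 on Mar 25, 1983 (4×21 = 84 days in).
Apr 24, 1983 is 114 days after the start; 114 ÷ 21 = 5 remainder 9. Last occurrence in the window: #6 on Apr 15, 1983.
Occurrences #5 through #6: 2 in total.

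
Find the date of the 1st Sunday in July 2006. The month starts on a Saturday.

July 2006 begins on a Saturday, so the first Sunday is July 2 (1 day later).

July 2, 2006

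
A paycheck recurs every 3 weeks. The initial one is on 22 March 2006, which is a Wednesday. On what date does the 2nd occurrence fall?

The 2nd occurrence is 1 interval after the first: 1 × 21 = 21 days after 22 March 2006.
March has 31 days — 9 days to the end of March leaves 12.
12 days into April → 12 April 2006.

12 April 2006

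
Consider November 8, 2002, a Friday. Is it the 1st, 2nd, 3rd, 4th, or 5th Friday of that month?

Day 8 falls in week ⌈8/7⌉ of the month.
Days 1–7 hold the 1st Friday, 8–14 the 2nd, 15–21 the 3rd, 22–28 the 4th, 29–31 the 5th.
8 is in the range for the 2nd.

2nd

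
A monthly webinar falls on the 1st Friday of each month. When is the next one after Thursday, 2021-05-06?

2021-05-07

May 2021 starts on a Saturday, so its 1st Friday is 2021-05-07 (6 days in).
2021-05-07 is after 2021-05-06, so that is the next one.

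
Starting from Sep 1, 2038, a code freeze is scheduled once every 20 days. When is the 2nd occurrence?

The 2nd occurrence is 1 interval after the first: 1 × 20 = 20 days after Sep 1, 2038.
20 days later is Sep 21, 2038.

Sep 21, 2038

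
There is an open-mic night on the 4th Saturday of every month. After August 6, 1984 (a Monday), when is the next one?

August 1984 starts on a Wednesday; its first Saturday is the 4th, so the 4th Saturday is the 25th — August 25, 1984.
August 25, 1984 is after August 6, 1984, so that is the next one.

August 25, 1984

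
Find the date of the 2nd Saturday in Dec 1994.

The first Saturday of Dec 1994 is Dec 3.
The 2nd Saturday is 1 weeks later: 3 + 7 = 10.

Dec 10, 1994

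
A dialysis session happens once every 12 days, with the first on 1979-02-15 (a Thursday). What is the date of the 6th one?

The 6th occurrence is 5 intervals after the first: 5 × 12 = 60 days after 1979-02-15.
February has 28 days — 13 days to the end of February leaves 47.
March has 31 days (16 left).
16 days into April → 1979-04-16.

1979-04-16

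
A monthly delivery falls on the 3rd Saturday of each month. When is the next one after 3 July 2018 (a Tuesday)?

July 2018 starts on a Sunday; its first Saturday is the 7th, so the 3rd Saturday is the 21st — 21 July 2018.
21 July 2018 is after 3 July 2018, so that is the next one.

21 July 2018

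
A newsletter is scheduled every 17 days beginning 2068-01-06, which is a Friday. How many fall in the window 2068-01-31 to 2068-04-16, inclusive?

Occurrences land 17·i days after 2068-01-06 for i = 0, 1, 2, …
2068-01-31 is 25 days after the start; 25 ÷ 17 = 1 remainder 8; since the remainder is 8, round up to i = 2. First occurrence in the window: #3 on 2068-02-09 (2×17 = 34 days in).
2068-04-16 is 101 days after the start; 101 ÷ 17 = 5 remainder 16. Last occurrence in the window: #6 on 2068-03-31.
Occurrences #3 through #6: 4 in total.

4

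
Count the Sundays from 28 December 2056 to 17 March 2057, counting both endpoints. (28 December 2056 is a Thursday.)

11

28 December 2056 is a Thursday; the first Sunday on or after it is 31 December 2056 (3 days later).
From 31 December 2056 to 17 March 2057: 0 + 31 + 28 + 17 = 76 days (rest of December, January, February, March).
76 ÷ 7 = 10 full weeks with remainder 6, so 10 more Sundays after the first → 11.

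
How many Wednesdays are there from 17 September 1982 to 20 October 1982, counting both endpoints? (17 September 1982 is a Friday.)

5

17 September 1982 is a Friday; the first Wednesday on or after it is 22 September 1982 (5 days later).
From 22 September 1982 to 20 October 1982: 8 + 20 = 28 days (rest of September, October).
28 ÷ 7 = 4 full weeks with remainder 0, so 4 more Wednesdays after the first → 5.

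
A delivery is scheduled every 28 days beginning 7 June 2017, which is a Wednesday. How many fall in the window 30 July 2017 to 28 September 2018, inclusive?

Occurrences land 28·i days after 7 June 2017 for i = 0, 1, 2, …
30 July 2017 is 53 days after the start; 53 ÷ 28 = 1 remainder 25; since the remainder is 25, round up to i = 2. First occurrence in the window: #3 on 2 August 2017 (2×28 = 56 days in).
28 September 2018 is 478 days after the start; 478 ÷ 28 = 17 remainder 2. Last occurrence in the window: #18 on 26 September 2018.
Occurrences #3 through #18: 16 in total.

16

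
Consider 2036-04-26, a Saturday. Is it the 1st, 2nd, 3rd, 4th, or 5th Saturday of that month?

Day 26 falls in week ⌈26/7⌉ of the month.
Days 1–7 hold the 1st Saturday, 8–14 the 2nd, 15–21 the 3rd, 22–28 the 4th, 29–31 the 5th.
26 is in the range for the 4th.

4th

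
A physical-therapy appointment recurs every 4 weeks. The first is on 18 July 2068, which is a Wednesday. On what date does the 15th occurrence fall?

The 15th occurrence is 14 intervals after the first: 14 × 28 = 392 days after 18 July 2068.
July has 31 days — 13 days to the end of July leaves 379.
August has 31 days (348 left).
September has 30 days (318 left).
October has 31 days (287 left).
November has 30 days (257 left).
December has 31 days (226 left).
January has 31 days (195 left).
February has 28 days (167 left).
March has 31 days (136 left).
April has 30 days (106 left).
May has 31 days (75 left).
June has 30 days (45 left).
July has 31 days (14 left).
14 days into August → 14 August 2069.

14 August 2069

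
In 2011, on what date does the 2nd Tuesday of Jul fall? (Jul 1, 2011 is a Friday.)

Jul 12, 2011

Jul 2011 begins on a Friday, so the first Tuesday is Jul 5 (4 days later).
The 2nd Tuesday is 1 weeks later: 5 + 7 = 12.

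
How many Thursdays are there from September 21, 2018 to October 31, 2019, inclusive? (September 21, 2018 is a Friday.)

September 21, 2018 is a Friday; the first Thursday on or after it is September 27, 2018 (6 days later).
From September 27, 2018 to October 31, 2019: 95 + 304 = 399 days (rest of 2018, to October 31, 2019 in 2019).
399 ÷ 7 = 57 full weeks with remainder 0, so 57 more Thursdays after the first → 58.

58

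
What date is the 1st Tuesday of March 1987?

3 March 1987

The first Tuesday of March 1987 is March 3.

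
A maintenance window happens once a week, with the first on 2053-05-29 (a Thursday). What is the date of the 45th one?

2054-04-02

The 45th occurrence is 44 intervals after the first: 44 × 7 = 308 days after 2053-05-29.
May has 31 days — 2 days to the end of May leaves 306.
June has 30 days (276 left).
July has 31 days (245 left).
August has 31 days (214 left).
September has 30 days (184 left).
October has 31 days (153 left).
November has 30 days (123 left).
December has 31 days (92 left).
January has 31 days (61 left).
February has 28 days (33 left).
March has 31 days (2 left).
2 days into April → 2054-04-02.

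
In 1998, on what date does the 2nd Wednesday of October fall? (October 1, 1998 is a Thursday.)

October 1998 begins on a Thursday, so the first Wednesday is October 7 (6 days later).
The 2nd Wednesday is 1 weeks later: 7 + 7 = 14.

1998-10-14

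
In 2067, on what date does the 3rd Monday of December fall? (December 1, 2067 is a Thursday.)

December 2067 begins on a Thursday, so the first Monday is December 5 (4 days later).
The 3rd Monday is 2 weeks later: 5 + 14 = 19.

2067-12-19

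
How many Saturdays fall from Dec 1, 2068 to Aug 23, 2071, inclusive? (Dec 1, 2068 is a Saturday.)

143

Dec 1, 2068 is a Saturday; the first Saturday on or after it is Dec 1, 2068.
From Dec 1, 2068 to Aug 23, 2071: 30 + 365 + 365 + 235 = 995 days (rest of 2068, 2069, 2070, to Aug 23, 2071 in 2071).
995 ÷ 7 = 142 full weeks with remainder 1, so 142 more Saturdays after the first → 143.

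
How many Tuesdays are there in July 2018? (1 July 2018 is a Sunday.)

1 July 2018 is a Sunday; the first Tuesday on or after it is 3 July 2018 (2 days later).
From 3 July 2018 to 31 July 2018 is 31 − 3 = 28 days.
28 ÷ 7 = 4 full weeks with remainder 0, so 4 more Tuesdays after the first → 5.

5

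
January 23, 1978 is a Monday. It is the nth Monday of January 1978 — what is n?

4th

Day 23 falls in week ⌈23/7⌉ of the month.
Days 1–7 hold the 1st Monday, 8–14 the 2nd, 15–21 the 3rd, 22–28 the 4th, 29–31 the 5th.
23 is in the range for the 4th.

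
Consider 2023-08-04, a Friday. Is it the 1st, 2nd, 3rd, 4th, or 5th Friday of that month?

Day 4 falls in week ⌈4/7⌉ of the month.
Days 1–7 hold the 1st Friday, 8–14 the 2nd, 15–21 the 3rd, 22–28 the 4th, 29–31 the 5th.
4 is in the range for the 1st.

1st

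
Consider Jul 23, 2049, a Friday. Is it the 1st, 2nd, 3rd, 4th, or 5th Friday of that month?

Day 23 falls in week ⌈23/7⌉ of the month.
Days 1–7 hold the 1st Friday, 8–14 the 2nd, 15–21 the 3rd, 22–28 the 4th, 29–31 the 5th.
23 is in the range for the 4th.

4th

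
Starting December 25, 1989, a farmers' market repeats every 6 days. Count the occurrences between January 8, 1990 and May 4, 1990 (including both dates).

Occurrences land 6·i days after December 25, 1989 for i = 0, 1, 2, …
January 8, 1990 is 14 days after the start; 14 ÷ 6 = 2 remainder 2; since the remainder is 2, round up to i = 3. First occurrence in the window: #4 on January 12, 1990 (3×6 = 18 days in).
May 4, 1990 is 130 days after the start; 130 ÷ 6 = 21 remainder 4. Last occurrence in the window: #22 on April 30, 1990.
Occurrences #4 through #22: 19 in total.

19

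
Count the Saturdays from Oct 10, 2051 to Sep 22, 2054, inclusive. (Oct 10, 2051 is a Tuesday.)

Oct 10, 2051 is a Tuesday; the first Saturday on or after it is Oct 14, 2051 (4 days later).
From Oct 14, 2051 to Sep 22, 2054: 78 + 366 + 365 + 265 = 1074 days (rest of 2051, 2052, 2053, to Sep 22, 2054 in 2054).
1074 ÷ 7 = 153 full weeks with remainder 3, so 153 more Saturdays after the first → 154.

154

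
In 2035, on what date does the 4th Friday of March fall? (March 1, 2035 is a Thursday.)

March 2035 begins on a Thursday, so the first Friday is March 2 (1 day later).
The 4th Friday is 3 weeks later: 2 + 21 = 23.

23 March 2035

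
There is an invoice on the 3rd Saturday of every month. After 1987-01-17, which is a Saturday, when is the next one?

January 1987 starts on a Thursday; its first Saturday is the 3rd, so the 3rd Saturday is the 17th — 1987-01-17.
That is not after 1987-01-17, so look at February 1987.
February 1987 starts on a Sunday; its first Saturday is the 7th, so the 3rd Saturday is the 21st — 1987-02-21.

1987-02-21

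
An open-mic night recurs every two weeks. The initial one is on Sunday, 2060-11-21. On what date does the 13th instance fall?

The 13th occurrence is 12 intervals after the first: 12 × 14 = 168 days after 2060-11-21.
November has 30 days — 9 days to the end of November leaves 159.
December has 31 days (128 left).
January has 31 days (97 left).
February has 28 days (69 left).
March has 31 days (38 left).
April has 30 days (8 left).
8 days into May → 2061-05-08.

2061-05-08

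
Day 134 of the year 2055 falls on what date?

14 May 2055

January has 31 days (134 − 31 = 103 remain).
February has 28 days (103 − 28 = 75 remain).
March has 31 days (75 − 31 = 44 remain).
April has 30 days (44 − 30 = 14 remain).
14 into May → May 14.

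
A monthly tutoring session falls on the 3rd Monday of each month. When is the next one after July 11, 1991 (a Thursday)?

July 1991 starts on a Monday; its first Monday is the 1st, so the 3rd Monday is the 15th — July 15, 1991.
July 15, 1991 is after July 11, 1991, so that is the next one.

July 15, 1991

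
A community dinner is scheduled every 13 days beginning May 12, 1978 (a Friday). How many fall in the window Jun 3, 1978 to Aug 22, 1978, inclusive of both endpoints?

6

Occurrences land 13·i days after May 12, 1978 for i = 0, 1, 2, …
Jun 3, 1978 is 22 days after the start; 22 ÷ 13 = 1 remainder 9; since the remainder is 9, round up to i = 2. First occurrence in the window: #3 on Jun 7, 1978 (2×13 = 26 days in).
Aug 22, 1978 is 102 days after the start; 102 ÷ 13 = 7 remainder 11. Last occurrence in the window: #8 on Aug 11, 1978.
Occurrences #3 through #8: 6 in total.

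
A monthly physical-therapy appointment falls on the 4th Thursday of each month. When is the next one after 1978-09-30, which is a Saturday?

September 1978 starts on a Friday; its first Thursday is the 7th, so the 4th Thursday is the 28th — 1978-09-28.
That is not after 1978-09-30, so look at October 1978.
October 1978 starts on a Sunday; its first Thursday is the 5th, so the 4th Thursday is the 26th — 1978-10-26.

1978-10-26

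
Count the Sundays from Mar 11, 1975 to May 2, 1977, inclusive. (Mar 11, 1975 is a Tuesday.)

Mar 11, 1975 is a Tuesday; the first Sunday on or after it is Mar 16, 1975 (5 days later).
From Mar 16, 1975 to May 2, 1977: 290 + 366 + 122 = 778 days (rest of 1975, 1976, to May 2, 1977 in 1977).
778 ÷ 7 = 111 full weeks with remainder 1, so 111 more Sundays after the first → 112.

112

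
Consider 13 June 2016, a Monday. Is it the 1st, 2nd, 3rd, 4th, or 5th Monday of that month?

2nd

Day 13 falls in week ⌈13/7⌉ of the month.
Days 1–7 hold the 1st Monday, 8–14 the 2nd, 15–21 the 3rd, 22–28 the 4th, 29–31 the 5th.
13 is in the range for the 2nd.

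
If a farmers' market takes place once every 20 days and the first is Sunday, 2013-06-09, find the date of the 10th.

The 10th occurrence is 9 intervals after the first: 9 × 20 = 180 days after 2013-06-09.
June has 30 days — 21 days to the end of June leaves 159.
July has 31 days (128 left).
August has 31 days (97 left).
September has 30 days (67 left).
October has 31 days (36 left).
November has 30 days (6 left).
6 days into December → 2013-12-06.

2013-12-06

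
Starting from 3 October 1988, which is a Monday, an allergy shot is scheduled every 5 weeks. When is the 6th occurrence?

27 March 1989

The 6th occurrence is 5 intervals after the first: 5 × 35 = 175 days after 3 October 1988.
October has 31 days — 28 days to the end of October leaves 147.
November has 30 days (117 left).
December has 31 days (86 left).
January has 31 days (55 left).
February has 28 days (27 left).
27 days into March → 27 March 1989.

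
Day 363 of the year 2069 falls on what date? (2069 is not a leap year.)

Dec 29, 2069

Jan has 31 days (363 − 31 = 332 remain).
Feb has 28 days (332 − 28 = 304 remain).
Mar has 31 days (304 − 31 = 273 remain).
Apr has 30 days (273 − 30 = 243 remain).
May has 31 days (243 − 31 = 212 remain).
Jun has 30 days (212 − 30 = 182 remain).
Jul has 31 days (182 − 31 = 151 remain).
Aug has 31 days (151 − 31 = 120 remain).
Sep has 30 days (120 − 30 = 90 remain).
Oct has 31 days (90 − 31 = 59 remain).
Nov has 30 days (59 − 30 = 29 remain).
29 into Dec → Dec 29.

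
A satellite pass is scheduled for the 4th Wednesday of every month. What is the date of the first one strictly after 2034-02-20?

2034-02-22

February 2034 starts on a Wednesday; its first Wednesday is the 1st, so the 4th Wednesday is the 22nd — 2034-02-22.
2034-02-22 is after 2034-02-20, so that is the next one.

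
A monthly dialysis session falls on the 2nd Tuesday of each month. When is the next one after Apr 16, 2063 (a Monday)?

May 8, 2063

Apr 2063 starts on a Sunday; its first Tuesday is the 3rd, so the 2nd Tuesday is the 10th — Apr 10, 2063.
That is not after Apr 16, 2063, so look at May 2063.
May 2063 starts on a Tuesday; its first Tuesday is the 1st, so the 2nd Tuesday is the 8th — May 8, 2063.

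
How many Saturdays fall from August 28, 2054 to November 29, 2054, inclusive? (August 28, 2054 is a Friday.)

14

August 28, 2054 is a Friday; the first Saturday on or after it is August 29, 2054 (1 day later).
From August 29, 2054 to November 29, 2054: 2 + 30 + 31 + 29 = 92 days (rest of August, September, October, November).
92 ÷ 7 = 13 full weeks with remainder 1, so 13 more Saturdays after the first → 14.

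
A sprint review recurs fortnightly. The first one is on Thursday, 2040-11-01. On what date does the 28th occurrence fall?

2041-11-14

The 28th occurrence is 27 intervals after the first: 27 × 14 = 378 days after 2040-11-01.
November has 30 days — 29 days to the end of November leaves 349.
December has 31 days (318 left).
January has 31 days (287 left).
February has 28 days (259 left).
March has 31 days (228 left).
April has 30 days (198 left).
May has 31 days (167 left).
June has 30 days (137 left).
July has 31 days (106 left).
August has 31 days (75 left).
September has 30 days (45 left).
October has 31 days (14 left).
14 days into November → 2041-11-14.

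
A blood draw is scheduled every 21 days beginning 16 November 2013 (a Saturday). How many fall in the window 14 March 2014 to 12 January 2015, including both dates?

Occurrences land 21·i days after 16 November 2013 for i = 0, 1, 2, …
14 March 2014 is 118 days after the start; 118 ÷ 21 = 5 remainder 13; since the remainder is 13, round up to i = 6. First occurrence in the window: #7 on 22 March 2014 (6×21 = 126 days in).
12 January 2015 is 422 days after the start; 422 ÷ 21 = 20 remainder 2. Last occurrence in the window: #21 on 10 January 2015.
Occurrences #7 through #21: 15 in total.

15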